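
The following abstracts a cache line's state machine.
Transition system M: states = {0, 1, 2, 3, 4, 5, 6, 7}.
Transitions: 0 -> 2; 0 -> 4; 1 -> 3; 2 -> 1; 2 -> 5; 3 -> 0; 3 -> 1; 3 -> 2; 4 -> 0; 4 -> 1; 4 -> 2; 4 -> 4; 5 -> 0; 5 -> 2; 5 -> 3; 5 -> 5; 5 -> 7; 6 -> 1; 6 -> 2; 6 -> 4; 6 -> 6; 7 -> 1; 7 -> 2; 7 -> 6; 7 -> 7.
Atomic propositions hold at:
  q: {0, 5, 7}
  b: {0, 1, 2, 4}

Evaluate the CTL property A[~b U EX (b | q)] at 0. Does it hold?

Yes

Sat(~b) = {3, 5, 6, 7}
Sat(b | q) = {0, 1, 2, 4, 5, 7}
Sat(EX (b | q)) = {s : some successor in {0, 1, 2, 4, 5, 7}} = {0, 2, 3, 4, 5, 6, 7}
A[~b U EX (b | q)]: least fixpoint, start Z0 = Sat(EX (b | q)) = {0, 2, 3, 4, 5, 6, 7}, add states in Sat(~b) with every successor in Z. Already a fixed point.
Sat(A[~b U EX (b | q)]) = {0, 2, 3, 4, 5, 6, 7}
0 ∈ Sat(A[~b U EX (b | q)]) = {0, 2, 3, 4, 5, 6, 7}, so the formula holds at 0.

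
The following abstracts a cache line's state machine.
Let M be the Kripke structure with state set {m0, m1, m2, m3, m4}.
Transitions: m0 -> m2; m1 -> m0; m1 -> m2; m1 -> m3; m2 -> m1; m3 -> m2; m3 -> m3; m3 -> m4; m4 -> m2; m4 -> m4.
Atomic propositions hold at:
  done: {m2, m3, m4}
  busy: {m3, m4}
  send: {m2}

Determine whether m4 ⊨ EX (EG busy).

EG busy: greatest fixpoint, start Z0 = {m3, m4}, keep only states in Sat with some successor in Z. Already a fixed point.
Sat(EG busy) = {m3, m4}
Sat(EX (EG busy)) = {s : some successor in {m3, m4}} = {m1, m3, m4}
m4 ∈ Sat(EX (EG busy)) = {m1, m3, m4}, so the formula holds at m4.

Yes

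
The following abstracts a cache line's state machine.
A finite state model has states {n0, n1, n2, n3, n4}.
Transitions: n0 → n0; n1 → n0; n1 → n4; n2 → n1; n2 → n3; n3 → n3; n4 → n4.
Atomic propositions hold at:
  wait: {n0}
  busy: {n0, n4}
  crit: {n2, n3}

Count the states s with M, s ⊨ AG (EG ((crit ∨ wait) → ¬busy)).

2

Sat(crit ∨ wait) = {n0, n2, n3}
Sat(¬busy) = {n1, n2, n3}
Sat((crit ∨ wait) → ¬busy) = {n1, n2, n3, n4}
EG ((crit ∨ wait) → ¬busy): greatest fixpoint, start Z0 = {n1, n2, n3, n4}, keep only states in Sat with some successor in Z. Already a fixed point.
Sat(EG ((crit ∨ wait) → ¬busy)) = {n1, n2, n3, n4}
AG (EG ((crit ∨ wait) → ¬busy)): greatest fixpoint, start Z0 = {n1, n2, n3, n4}, keep only states in Sat with every successor in Z. Z1 = {n2, n3, n4}; Z2 = {n3, n4}; fixed.
Sat(AG (EG ((crit ∨ wait) → ¬busy))) = {n3, n4}
|Sat(AG (EG ((crit ∨ wait) → ¬busy)))| = |{n3, n4}| = 2.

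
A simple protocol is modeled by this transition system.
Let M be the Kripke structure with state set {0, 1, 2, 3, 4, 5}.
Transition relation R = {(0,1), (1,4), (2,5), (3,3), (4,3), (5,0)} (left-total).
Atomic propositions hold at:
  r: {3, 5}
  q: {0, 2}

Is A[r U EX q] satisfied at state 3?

No

Sat(EX q) = {s : some successor in {0, 2}} = {5}
A[r U EX q]: least fixpoint, start Z0 = Sat(EX q) = {5}, add states in Sat(r) with every successor in Z. Already a fixed point.
Sat(A[r U EX q]) = {5}
3 ∉ Sat(A[r U EX q]) = {5}, so the formula does not hold at 3.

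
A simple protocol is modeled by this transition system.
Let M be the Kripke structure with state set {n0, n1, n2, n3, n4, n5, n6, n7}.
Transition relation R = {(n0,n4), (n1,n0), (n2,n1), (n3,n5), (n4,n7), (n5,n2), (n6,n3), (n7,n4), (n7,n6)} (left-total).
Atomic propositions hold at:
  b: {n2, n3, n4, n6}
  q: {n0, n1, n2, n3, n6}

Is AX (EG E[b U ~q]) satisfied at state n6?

Sat(~q) = {n4, n5, n7}
E[b U ~q]: least fixpoint, start Z0 = Sat(~q) = {n4, n5, n7}, add states in Sat(b) with some successor in Z. Z1 = {n3, n4, n5, n7}; Z2 = {n3, n4, n5, n6, n7}; fixed.
Sat(E[b U ~q]) = {n3, n4, n5, n6, n7}
EG E[b U ~q]: greatest fixpoint, start Z0 = {n3, n4, n5, n6, n7}, keep only states in Sat with some successor in Z. Z1 = {n3, n4, n6, n7}; Z2 = {n4, n6, n7}; Z3 = {n4, n7}; fixed.
Sat(EG E[b U ~q]) = {n4, n7}
Sat(AX (EG E[b U ~q])) = {s : every successor in {n4, n7}} = {n0, n4}
n6 ∉ Sat(AX (EG E[b U ~q])) = {n0, n4}, so the formula does not hold at n6.

No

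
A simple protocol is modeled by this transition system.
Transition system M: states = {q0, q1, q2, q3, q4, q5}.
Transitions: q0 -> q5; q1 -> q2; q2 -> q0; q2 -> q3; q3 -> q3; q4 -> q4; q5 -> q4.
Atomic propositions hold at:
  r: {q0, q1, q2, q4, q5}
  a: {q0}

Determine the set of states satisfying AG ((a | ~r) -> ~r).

{q3, q4, q5}

Sat(~r) = {q3}
Sat(a | ~r) = {q0, q3}
Sat((a | ~r) -> ~r) = {q1, q2, q3, q4, q5}
AG ((a | ~r) -> ~r): greatest fixpoint, start Z0 = {q1, q2, q3, q4, q5}, keep only states in Sat with every successor in Z. Z1 = {q1, q3, q4, q5}; Z2 = {q3, q4, q5}; fixed.
Sat(AG ((a | ~r) -> ~r)) = {q3, q4, q5}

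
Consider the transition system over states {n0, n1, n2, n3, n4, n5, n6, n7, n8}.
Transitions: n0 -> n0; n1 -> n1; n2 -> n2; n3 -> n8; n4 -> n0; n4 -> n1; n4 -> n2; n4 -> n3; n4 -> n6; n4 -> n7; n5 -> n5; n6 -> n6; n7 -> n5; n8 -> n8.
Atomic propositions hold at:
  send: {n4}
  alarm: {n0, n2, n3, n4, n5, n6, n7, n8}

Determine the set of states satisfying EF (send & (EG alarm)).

EG alarm: greatest fixpoint, start Z0 = {n0, n2, n3, n4, n5, n6, n7, n8}, keep only states in Sat with some successor in Z. Already a fixed point.
Sat(EG alarm) = {n0, n2, n3, n4, n5, n6, n7, n8}
Sat(send & (EG alarm)) = {n4}
EF (send & (EG alarm)): least fixpoint, start Z0 = {n4}, add states with some successor in Z. Already a fixed point.
Sat(EF (send & (EG alarm))) = {n4}

{n4}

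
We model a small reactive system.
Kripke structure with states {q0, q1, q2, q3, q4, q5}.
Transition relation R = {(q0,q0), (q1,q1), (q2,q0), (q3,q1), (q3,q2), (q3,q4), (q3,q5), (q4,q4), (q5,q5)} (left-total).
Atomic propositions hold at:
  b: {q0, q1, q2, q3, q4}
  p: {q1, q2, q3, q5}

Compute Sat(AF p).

{q1, q2, q3, q5}

AF p: least fixpoint, start Z0 = {q1, q2, q3, q5}, add states with every successor in Z. Already a fixed point.
Sat(AF p) = {q1, q2, q3, q5}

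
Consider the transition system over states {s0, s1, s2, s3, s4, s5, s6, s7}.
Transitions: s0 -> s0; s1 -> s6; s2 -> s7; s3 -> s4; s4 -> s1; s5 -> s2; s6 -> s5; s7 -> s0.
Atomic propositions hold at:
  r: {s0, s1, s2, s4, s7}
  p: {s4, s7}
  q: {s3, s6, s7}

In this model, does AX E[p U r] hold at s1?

E[p U r]: least fixpoint, start Z0 = Sat(r) = {s0, s1, s2, s4, s7}, add states in Sat(p) with some successor in Z. Already a fixed point.
Sat(E[p U r]) = {s0, s1, s2, s4, s7}
Sat(AX E[p U r]) = {s : every successor in {s0, s1, s2, s4, s7}} = {s0, s2, s3, s4, s5, s7}
s1 ∉ Sat(AX E[p U r]) = {s0, s2, s3, s4, s5, s7}, so the formula does not hold at s1.

No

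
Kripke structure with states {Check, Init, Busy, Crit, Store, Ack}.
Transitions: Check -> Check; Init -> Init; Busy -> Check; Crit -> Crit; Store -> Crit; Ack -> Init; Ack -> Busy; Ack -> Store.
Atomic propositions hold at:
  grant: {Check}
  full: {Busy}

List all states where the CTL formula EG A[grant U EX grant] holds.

Sat(EX grant) = {s : some successor in {Check}} = {Check, Busy}
A[grant U EX grant]: least fixpoint, start Z0 = Sat(EX grant) = {Check, Busy}, add states in Sat(grant) with every successor in Z. Already a fixed point.
Sat(A[grant U EX grant]) = {Check, Busy}
EG A[grant U EX grant]: greatest fixpoint, start Z0 = {Check, Busy}, keep only states in Sat with some successor in Z. Already a fixed point.
Sat(EG A[grant U EX grant]) = {Check, Busy}

{Check, Busy}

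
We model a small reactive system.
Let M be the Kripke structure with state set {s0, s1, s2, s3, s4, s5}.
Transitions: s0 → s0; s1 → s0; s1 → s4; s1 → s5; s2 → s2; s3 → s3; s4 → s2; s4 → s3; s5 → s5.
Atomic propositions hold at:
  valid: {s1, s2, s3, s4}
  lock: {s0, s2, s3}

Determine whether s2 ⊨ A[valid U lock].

A[valid U lock]: least fixpoint, start Z0 = Sat(lock) = {s0, s2, s3}, add states in Sat(valid) with every successor in Z. Z1 = {s0, s2, s3, s4}; fixed.
Sat(A[valid U lock]) = {s0, s2, s3, s4}
s2 ∈ Sat(A[valid U lock]) = {s0, s2, s3, s4}, so the formula holds at s2.

Yes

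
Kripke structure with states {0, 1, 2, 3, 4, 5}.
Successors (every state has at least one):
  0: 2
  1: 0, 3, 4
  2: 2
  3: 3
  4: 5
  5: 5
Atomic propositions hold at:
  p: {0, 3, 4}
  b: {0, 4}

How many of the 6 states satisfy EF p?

EF p: least fixpoint, start Z0 = {0, 3, 4}, add states with some successor in Z. Z1 = {0, 1, 3, 4}; fixed.
Sat(EF p) = {0, 1, 3, 4}
|Sat(EF p)| = |{0, 1, 3, 4}| = 4.

4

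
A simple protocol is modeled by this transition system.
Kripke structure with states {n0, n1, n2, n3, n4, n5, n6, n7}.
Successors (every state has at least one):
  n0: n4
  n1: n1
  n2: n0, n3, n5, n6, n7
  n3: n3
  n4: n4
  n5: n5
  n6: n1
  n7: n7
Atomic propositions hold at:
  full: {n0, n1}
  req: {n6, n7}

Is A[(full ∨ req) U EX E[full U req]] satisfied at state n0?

Sat(full ∨ req) = {n0, n1, n6, n7}
E[full U req]: least fixpoint, start Z0 = Sat(req) = {n6, n7}, add states in Sat(full) with some successor in Z. Already a fixed point.
Sat(E[full U req]) = {n6, n7}
Sat(EX E[full U req]) = {s : some successor in {n6, n7}} = {n2, n7}
A[(full ∨ req) U EX E[full U req]]: least fixpoint, start Z0 = Sat(EX E[full U req]) = {n2, n7}, add states in Sat(full ∨ req) with every successor in Z. Already a fixed point.
Sat(A[(full ∨ req) U EX E[full U req]]) = {n2, n7}
n0 ∉ Sat(A[(full ∨ req) U EX E[full U req]]) = {n2, n7}, so the formula does not hold at n0.

No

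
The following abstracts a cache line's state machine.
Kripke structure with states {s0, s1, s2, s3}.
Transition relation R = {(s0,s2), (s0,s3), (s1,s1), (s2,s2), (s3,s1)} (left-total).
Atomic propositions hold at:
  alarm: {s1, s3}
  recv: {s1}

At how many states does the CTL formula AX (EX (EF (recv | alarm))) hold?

2

Sat(recv | alarm) = {s1, s3}
EF (recv | alarm): least fixpoint, start Z0 = {s1, s3}, add states with some successor in Z. Z1 = {s0, s1, s3}; fixed.
Sat(EF (recv | alarm)) = {s0, s1, s3}
Sat(EX (EF (recv | alarm))) = {s : some successor in {s0, s1, s3}} = {s0, s1, s3}
Sat(AX (EX (EF (recv | alarm)))) = {s : every successor in {s0, s1, s3}} = {s1, s3}
|Sat(AX (EX (EF (recv | alarm))))| = |{s1, s3}| = 2.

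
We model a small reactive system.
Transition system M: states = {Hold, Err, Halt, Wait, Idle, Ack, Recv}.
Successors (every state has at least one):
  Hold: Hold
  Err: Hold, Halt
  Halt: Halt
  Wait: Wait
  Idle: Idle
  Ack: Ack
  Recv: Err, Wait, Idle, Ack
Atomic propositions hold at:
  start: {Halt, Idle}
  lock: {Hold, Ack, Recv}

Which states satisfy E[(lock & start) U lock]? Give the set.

Sat(lock & start) = ∅
E[(lock & start) U lock]: least fixpoint, start Z0 = Sat(lock) = {Hold, Ack, Recv}, add states in Sat(lock & start) with some successor in Z. Already a fixed point.
Sat(E[(lock & start) U lock]) = {Hold, Ack, Recv}

{Hold, Ack, Recv}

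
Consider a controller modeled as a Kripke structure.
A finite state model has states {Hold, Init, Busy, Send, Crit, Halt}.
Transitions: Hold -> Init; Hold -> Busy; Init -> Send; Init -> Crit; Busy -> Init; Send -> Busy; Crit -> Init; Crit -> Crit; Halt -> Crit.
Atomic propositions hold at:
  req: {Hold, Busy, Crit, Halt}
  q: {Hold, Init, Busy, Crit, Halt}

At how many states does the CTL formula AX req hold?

Sat(AX req) = {s : every successor in {Hold, Busy, Crit, Halt}} = {Send, Halt}
|Sat(AX req)| = |{Send, Halt}| = 2.

2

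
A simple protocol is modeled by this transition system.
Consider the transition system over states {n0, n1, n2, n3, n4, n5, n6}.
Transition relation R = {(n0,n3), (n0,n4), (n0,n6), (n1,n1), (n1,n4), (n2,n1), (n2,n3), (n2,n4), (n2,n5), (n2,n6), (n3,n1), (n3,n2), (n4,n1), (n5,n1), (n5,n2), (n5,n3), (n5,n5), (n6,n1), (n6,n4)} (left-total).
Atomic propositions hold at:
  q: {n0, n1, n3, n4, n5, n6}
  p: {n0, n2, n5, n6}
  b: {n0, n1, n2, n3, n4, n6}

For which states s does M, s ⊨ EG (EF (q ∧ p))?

{n0, n2, n3, n5}

Sat(q ∧ p) = {n0, n5, n6}
EF (q ∧ p): least fixpoint, start Z0 = {n0, n5, n6}, add states with some successor in Z. Z1 = {n0, n2, n5, n6}; Z2 = {n0, n2, n3, n5, n6}; fixed.
Sat(EF (q ∧ p)) = {n0, n2, n3, n5, n6}
EG (EF (q ∧ p)): greatest fixpoint, start Z0 = {n0, n2, n3, n5, n6}, keep only states in Sat with some successor in Z. Z1 = {n0, n2, n3, n5}; fixed.
Sat(EG (EF (q ∧ p))) = {n0, n2, n3, n5}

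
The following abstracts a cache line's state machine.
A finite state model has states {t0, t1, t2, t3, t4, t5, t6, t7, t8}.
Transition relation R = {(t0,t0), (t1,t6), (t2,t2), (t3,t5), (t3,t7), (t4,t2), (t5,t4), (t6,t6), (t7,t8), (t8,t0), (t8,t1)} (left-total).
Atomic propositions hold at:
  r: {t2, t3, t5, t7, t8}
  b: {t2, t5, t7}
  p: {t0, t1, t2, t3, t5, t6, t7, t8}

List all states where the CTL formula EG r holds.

EG r: greatest fixpoint, start Z0 = {t2, t3, t5, t7, t8}, keep only states in Sat with some successor in Z. Z1 = {t2, t3, t7}; Z2 = {t2, t3}; Z3 = {t2}; fixed.
Sat(EG r) = {t2}

{t2}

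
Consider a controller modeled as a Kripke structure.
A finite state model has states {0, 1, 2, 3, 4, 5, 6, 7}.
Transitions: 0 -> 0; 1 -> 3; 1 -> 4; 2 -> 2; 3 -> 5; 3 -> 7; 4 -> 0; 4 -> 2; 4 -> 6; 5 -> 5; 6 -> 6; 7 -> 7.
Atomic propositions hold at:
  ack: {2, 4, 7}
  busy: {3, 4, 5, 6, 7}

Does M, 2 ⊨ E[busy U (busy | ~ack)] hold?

Sat(~ack) = {0, 1, 3, 5, 6}
Sat(busy | ~ack) = {0, 1, 3, 4, 5, 6, 7}
E[busy U (busy | ~ack)]: least fixpoint, start Z0 = Sat((busy | ~ack)) = {0, 1, 3, 4, 5, 6, 7}, add states in Sat(busy) with some successor in Z. Already a fixed point.
Sat(E[busy U (busy | ~ack)]) = {0, 1, 3, 4, 5, 6, 7}
2 ∉ Sat(E[busy U (busy | ~ack)]) = {0, 1, 3, 4, 5, 6, 7}, so the formula does not hold at 2.

No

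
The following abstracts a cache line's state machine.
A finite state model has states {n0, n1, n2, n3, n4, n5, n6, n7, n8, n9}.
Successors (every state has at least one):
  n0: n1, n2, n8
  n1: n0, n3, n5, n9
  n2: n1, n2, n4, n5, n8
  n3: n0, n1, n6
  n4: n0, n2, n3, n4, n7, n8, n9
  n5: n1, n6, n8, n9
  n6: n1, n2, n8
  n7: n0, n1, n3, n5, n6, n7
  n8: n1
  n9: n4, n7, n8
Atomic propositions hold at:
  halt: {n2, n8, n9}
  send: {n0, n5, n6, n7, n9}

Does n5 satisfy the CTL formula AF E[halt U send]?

Yes

E[halt U send]: least fixpoint, start Z0 = Sat(send) = {n0, n5, n6, n7, n9}, add states in Sat(halt) with some successor in Z. Z1 = {n0, n2, n5, n6, n7, n9}; fixed.
Sat(E[halt U send]) = {n0, n2, n5, n6, n7, n9}
AF E[halt U send]: least fixpoint, start Z0 = {n0, n2, n5, n6, n7, n9}, add states with every successor in Z. Already a fixed point.
Sat(AF E[halt U send]) = {n0, n2, n5, n6, n7, n9}
n5 ∈ Sat(AF E[halt U send]) = {n0, n2, n5, n6, n7, n9}, so the formula holds at n5.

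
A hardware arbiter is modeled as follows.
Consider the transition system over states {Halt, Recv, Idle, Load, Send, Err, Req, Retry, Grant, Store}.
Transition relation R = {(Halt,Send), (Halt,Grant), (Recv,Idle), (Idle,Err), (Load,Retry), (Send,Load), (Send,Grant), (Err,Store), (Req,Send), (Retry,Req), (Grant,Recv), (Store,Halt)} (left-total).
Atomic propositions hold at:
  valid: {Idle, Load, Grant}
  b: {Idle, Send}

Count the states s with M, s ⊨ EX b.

3

Sat(EX b) = {s : some successor in {Idle, Send}} = {Halt, Recv, Req}
|Sat(EX b)| = |{Halt, Recv, Req}| = 3.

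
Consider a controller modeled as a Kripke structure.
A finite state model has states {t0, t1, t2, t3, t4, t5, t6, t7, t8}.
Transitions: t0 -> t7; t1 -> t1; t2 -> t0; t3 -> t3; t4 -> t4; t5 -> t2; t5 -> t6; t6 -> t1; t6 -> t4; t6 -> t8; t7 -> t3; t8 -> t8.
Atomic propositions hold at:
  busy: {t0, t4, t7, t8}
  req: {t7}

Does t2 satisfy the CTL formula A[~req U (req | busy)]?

Sat(~req) = {t0, t1, t2, t3, t4, t5, t6, t8}
Sat(req | busy) = {t0, t4, t7, t8}
A[~req U (req | busy)]: least fixpoint, start Z0 = Sat((req | busy)) = {t0, t4, t7, t8}, add states in Sat(~req) with every successor in Z. Z1 = {t0, t2, t4, t7, t8}; fixed.
Sat(A[~req U (req | busy)]) = {t0, t2, t4, t7, t8}
t2 ∈ Sat(A[~req U (req | busy)]) = {t0, t2, t4, t7, t8}, so the formula holds at t2.

Yes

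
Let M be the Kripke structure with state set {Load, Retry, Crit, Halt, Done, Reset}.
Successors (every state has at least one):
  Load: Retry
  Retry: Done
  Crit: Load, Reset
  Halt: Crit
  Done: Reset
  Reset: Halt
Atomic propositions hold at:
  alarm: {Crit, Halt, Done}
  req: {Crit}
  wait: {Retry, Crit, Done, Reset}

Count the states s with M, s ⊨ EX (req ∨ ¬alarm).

Sat(¬alarm) = {Load, Retry, Reset}
Sat(req ∨ ¬alarm) = {Load, Retry, Crit, Reset}
Sat(EX (req ∨ ¬alarm)) = {s : some successor in {Load, Retry, Crit, Reset}} = {Load, Crit, Halt, Done}
|Sat(EX (req ∨ ¬alarm))| = |{Load, Crit, Halt, Done}| = 4.

4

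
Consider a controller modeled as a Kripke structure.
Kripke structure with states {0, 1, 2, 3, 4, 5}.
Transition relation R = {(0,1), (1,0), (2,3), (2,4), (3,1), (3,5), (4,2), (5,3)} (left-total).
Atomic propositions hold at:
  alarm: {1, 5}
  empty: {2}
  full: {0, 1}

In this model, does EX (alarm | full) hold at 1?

Sat(alarm | full) = {0, 1, 5}
Sat(EX (alarm | full)) = {s : some successor in {0, 1, 5}} = {0, 1, 3}
1 ∈ Sat(EX (alarm | full)) = {0, 1, 3}, so the formula holds at 1.

Yes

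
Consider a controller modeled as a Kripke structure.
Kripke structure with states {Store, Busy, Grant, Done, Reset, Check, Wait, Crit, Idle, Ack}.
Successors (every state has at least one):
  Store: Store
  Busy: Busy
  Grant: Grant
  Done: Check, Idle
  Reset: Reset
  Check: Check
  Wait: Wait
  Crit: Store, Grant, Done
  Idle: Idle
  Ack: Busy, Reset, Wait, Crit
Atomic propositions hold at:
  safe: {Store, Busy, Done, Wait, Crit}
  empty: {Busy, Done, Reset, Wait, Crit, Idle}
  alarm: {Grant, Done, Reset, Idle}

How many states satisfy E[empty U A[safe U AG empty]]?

AG empty: greatest fixpoint, start Z0 = {Busy, Done, Reset, Wait, Crit, Idle}, keep only states in Sat with every successor in Z. Z1 = {Busy, Reset, Wait, Idle}; fixed.
Sat(AG empty) = {Busy, Reset, Wait, Idle}
A[safe U AG empty]: least fixpoint, start Z0 = Sat(AG empty) = {Busy, Reset, Wait, Idle}, add states in Sat(safe) with every successor in Z. Already a fixed point.
Sat(A[safe U AG empty]) = {Busy, Reset, Wait, Idle}
E[empty U A[safe U AG empty]]: least fixpoint, start Z0 = Sat(A[safe U AG empty]) = {Busy, Reset, Wait, Idle}, add states in Sat(empty) with some successor in Z. Z1 = {Busy, Done, Reset, Wait, Idle}; Z2 = {Busy, Done, Reset, Wait, Crit, Idle}; fixed.
Sat(E[empty U A[safe U AG empty]]) = {Busy, Done, Reset, Wait, Crit, Idle}
|Sat(E[empty U A[safe U AG empty]])| = |{Busy, Done, Reset, Wait, Crit, Idle}| = 6.

6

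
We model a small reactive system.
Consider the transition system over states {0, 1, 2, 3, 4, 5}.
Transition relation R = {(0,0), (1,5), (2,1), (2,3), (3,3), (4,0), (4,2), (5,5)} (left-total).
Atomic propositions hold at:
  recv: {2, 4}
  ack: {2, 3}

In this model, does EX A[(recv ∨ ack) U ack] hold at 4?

Yes

Sat(recv ∨ ack) = {2, 3, 4}
A[(recv ∨ ack) U ack]: least fixpoint, start Z0 = Sat(ack) = {2, 3}, add states in Sat(recv ∨ ack) with every successor in Z. Already a fixed point.
Sat(A[(recv ∨ ack) U ack]) = {2, 3}
Sat(EX A[(recv ∨ ack) U ack]) = {s : some successor in {2, 3}} = {2, 3, 4}
4 ∈ Sat(EX A[(recv ∨ ack) U ack]) = {2, 3, 4}, so the formula holds at 4.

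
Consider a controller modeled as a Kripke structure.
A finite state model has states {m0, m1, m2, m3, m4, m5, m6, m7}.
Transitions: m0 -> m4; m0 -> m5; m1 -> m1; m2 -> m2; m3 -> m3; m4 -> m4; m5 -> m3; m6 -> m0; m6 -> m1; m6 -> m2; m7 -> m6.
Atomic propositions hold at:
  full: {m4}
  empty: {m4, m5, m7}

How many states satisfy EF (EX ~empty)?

Sat(~empty) = {m0, m1, m2, m3, m6}
Sat(EX ~empty) = {s : some successor in {m0, m1, m2, m3, m6}} = {m1, m2, m3, m5, m6, m7}
EF (EX ~empty): least fixpoint, start Z0 = {m1, m2, m3, m5, m6, m7}, add states with some successor in Z. Z1 = {m0, m1, m2, m3, m5, m6, m7}; fixed.
Sat(EF (EX ~empty)) = {m0, m1, m2, m3, m5, m6, m7}
|Sat(EF (EX ~empty))| = |{m0, m1, m2, m3, m5, m6, m7}| = 7.

7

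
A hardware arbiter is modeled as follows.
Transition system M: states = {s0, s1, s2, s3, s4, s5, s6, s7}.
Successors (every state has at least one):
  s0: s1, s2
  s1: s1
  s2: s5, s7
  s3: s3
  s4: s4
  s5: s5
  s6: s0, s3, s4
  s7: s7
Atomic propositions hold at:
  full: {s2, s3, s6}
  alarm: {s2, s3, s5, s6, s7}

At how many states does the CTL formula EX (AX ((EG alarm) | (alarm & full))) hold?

EG alarm: greatest fixpoint, start Z0 = {s2, s3, s5, s6, s7}, keep only states in Sat with some successor in Z. Already a fixed point.
Sat(EG alarm) = {s2, s3, s5, s6, s7}
Sat(alarm & full) = {s2, s3, s6}
Sat((EG alarm) | (alarm & full)) = {s2, s3, s5, s6, s7}
Sat(AX ((EG alarm) | (alarm & full))) = {s : every successor in {s2, s3, s5, s6, s7}} = {s2, s3, s5, s7}
Sat(EX (AX ((EG alarm) | (alarm & full)))) = {s : some successor in {s2, s3, s5, s7}} = {s0, s2, s3, s5, s6, s7}
|Sat(EX (AX ((EG alarm) | (alarm & full))))| = |{s0, s2, s3, s5, s6, s7}| = 6.

6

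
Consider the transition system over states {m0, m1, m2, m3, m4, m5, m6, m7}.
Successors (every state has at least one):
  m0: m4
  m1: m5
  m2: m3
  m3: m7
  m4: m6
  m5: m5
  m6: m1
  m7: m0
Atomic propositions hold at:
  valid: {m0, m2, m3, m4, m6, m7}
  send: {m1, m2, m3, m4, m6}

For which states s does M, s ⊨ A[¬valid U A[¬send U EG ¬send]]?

Sat(¬valid) = {m1, m5}
Sat(¬send) = {m0, m5, m7}
EG ¬send: greatest fixpoint, start Z0 = {m0, m5, m7}, keep only states in Sat with some successor in Z. Z1 = {m5, m7}; Z2 = {m5}; fixed.
Sat(EG ¬send) = {m5}
A[¬send U EG ¬send]: least fixpoint, start Z0 = Sat(EG ¬send) = {m5}, add states in Sat(¬send) with every successor in Z. Already a fixed point.
Sat(A[¬send U EG ¬send]) = {m5}
A[¬valid U A[¬send U EG ¬send]]: least fixpoint, start Z0 = Sat(A[¬send U EG ¬send]) = {m5}, add states in Sat(¬valid) with every successor in Z. Z1 = {m1, m5}; fixed.
Sat(A[¬valid U A[¬send U EG ¬send]]) = {m1, m5}

{m1, m5}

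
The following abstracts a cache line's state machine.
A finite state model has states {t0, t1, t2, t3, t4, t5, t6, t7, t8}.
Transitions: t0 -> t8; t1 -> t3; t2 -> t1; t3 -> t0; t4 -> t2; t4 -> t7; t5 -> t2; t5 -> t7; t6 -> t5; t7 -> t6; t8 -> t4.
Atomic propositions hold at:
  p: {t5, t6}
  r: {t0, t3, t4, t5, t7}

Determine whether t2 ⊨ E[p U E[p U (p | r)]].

Sat(p | r) = {t0, t3, t4, t5, t6, t7}
E[p U (p | r)]: least fixpoint, start Z0 = Sat((p | r)) = {t0, t3, t4, t5, t6, t7}, add states in Sat(p) with some successor in Z. Already a fixed point.
Sat(E[p U (p | r)]) = {t0, t3, t4, t5, t6, t7}
E[p U E[p U (p | r)]]: least fixpoint, start Z0 = Sat(E[p U (p | r)]) = {t0, t3, t4, t5, t6, t7}, add states in Sat(p) with some successor in Z. Already a fixed point.
Sat(E[p U E[p U (p | r)]]) = {t0, t3, t4, t5, t6, t7}
t2 ∉ Sat(E[p U E[p U (p | r)]]) = {t0, t3, t4, t5, t6, t7}, so the formula does not hold at t2.

No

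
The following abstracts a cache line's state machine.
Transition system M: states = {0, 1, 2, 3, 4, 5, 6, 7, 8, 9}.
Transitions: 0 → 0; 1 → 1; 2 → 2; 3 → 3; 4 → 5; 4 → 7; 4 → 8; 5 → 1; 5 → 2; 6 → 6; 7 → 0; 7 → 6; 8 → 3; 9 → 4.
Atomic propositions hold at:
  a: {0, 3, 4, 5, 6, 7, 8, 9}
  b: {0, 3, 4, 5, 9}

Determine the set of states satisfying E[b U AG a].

{0, 3, 4, 6, 7, 8, 9}

AG a: greatest fixpoint, start Z0 = {0, 3, 4, 5, 6, 7, 8, 9}, keep only states in Sat with every successor in Z. Z1 = {0, 3, 4, 6, 7, 8, 9}; Z2 = {0, 3, 6, 7, 8, 9}; Z3 = {0, 3, 6, 7, 8}; fixed.
Sat(AG a) = {0, 3, 6, 7, 8}
E[b U AG a]: least fixpoint, start Z0 = Sat(AG a) = {0, 3, 6, 7, 8}, add states in Sat(b) with some successor in Z. Z1 = {0, 3, 4, 6, 7, 8}; Z2 = {0, 3, 4, 6, 7, 8, 9}; fixed.
Sat(E[b U AG a]) = {0, 3, 4, 6, 7, 8, 9}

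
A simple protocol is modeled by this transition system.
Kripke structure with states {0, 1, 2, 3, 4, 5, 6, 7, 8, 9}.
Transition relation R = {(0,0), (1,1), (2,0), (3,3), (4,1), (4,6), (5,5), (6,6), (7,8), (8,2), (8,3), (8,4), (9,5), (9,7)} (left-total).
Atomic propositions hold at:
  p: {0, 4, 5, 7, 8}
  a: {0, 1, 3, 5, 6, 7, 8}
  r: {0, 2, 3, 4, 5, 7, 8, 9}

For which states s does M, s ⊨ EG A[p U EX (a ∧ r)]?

{0, 2, 3, 5, 7, 8, 9}

Sat(a ∧ r) = {0, 3, 5, 7, 8}
Sat(EX (a ∧ r)) = {s : some successor in {0, 3, 5, 7, 8}} = {0, 2, 3, 5, 7, 8, 9}
A[p U EX (a ∧ r)]: least fixpoint, start Z0 = Sat(EX (a ∧ r)) = {0, 2, 3, 5, 7, 8, 9}, add states in Sat(p) with every successor in Z. Already a fixed point.
Sat(A[p U EX (a ∧ r)]) = {0, 2, 3, 5, 7, 8, 9}
EG A[p U EX (a ∧ r)]: greatest fixpoint, start Z0 = {0, 2, 3, 5, 7, 8, 9}, keep only states in Sat with some successor in Z. Already a fixed point.
Sat(EG A[p U EX (a ∧ r)]) = {0, 2, 3, 5, 7, 8, 9}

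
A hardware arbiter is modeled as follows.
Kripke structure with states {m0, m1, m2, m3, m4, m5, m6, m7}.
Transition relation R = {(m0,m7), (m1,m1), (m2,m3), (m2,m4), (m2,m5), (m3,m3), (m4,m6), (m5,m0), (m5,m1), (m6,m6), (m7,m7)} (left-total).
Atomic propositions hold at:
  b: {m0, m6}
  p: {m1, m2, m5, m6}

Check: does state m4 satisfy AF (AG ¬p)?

No

Sat(¬p) = {m0, m3, m4, m7}
AG ¬p: greatest fixpoint, start Z0 = {m0, m3, m4, m7}, keep only states in Sat with every successor in Z. Z1 = {m0, m3, m7}; fixed.
Sat(AG ¬p) = {m0, m3, m7}
AF (AG ¬p): least fixpoint, start Z0 = {m0, m3, m7}, add states with every successor in Z. Already a fixed point.
Sat(AF (AG ¬p)) = {m0, m3, m7}
m4 ∉ Sat(AF (AG ¬p)) = {m0, m3, m7}, so the formula does not hold at m4.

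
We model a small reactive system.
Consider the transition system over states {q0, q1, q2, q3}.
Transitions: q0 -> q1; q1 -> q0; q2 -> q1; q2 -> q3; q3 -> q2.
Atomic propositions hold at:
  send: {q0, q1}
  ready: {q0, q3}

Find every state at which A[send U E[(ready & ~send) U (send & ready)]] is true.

{q0, q1}

Sat(~send) = {q2, q3}
Sat(ready & ~send) = {q3}
Sat(send & ready) = {q0}
E[(ready & ~send) U (send & ready)]: least fixpoint, start Z0 = Sat((send & ready)) = {q0}, add states in Sat(ready & ~send) with some successor in Z. Already a fixed point.
Sat(E[(ready & ~send) U (send & ready)]) = {q0}
A[send U E[(ready & ~send) U (send & ready)]]: least fixpoint, start Z0 = Sat(E[(ready & ~send) U (send & ready)]) = {q0}, add states in Sat(send) with every successor in Z. Z1 = {q0, q1}; fixed.
Sat(A[send U E[(ready & ~send) U (send & ready)]]) = {q0, q1}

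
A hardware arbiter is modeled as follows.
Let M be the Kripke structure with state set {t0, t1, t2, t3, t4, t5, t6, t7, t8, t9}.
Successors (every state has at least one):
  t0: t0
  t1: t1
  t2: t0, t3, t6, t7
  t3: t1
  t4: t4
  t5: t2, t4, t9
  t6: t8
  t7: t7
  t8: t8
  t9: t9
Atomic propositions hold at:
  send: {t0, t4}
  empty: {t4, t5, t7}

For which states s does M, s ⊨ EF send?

EF send: least fixpoint, start Z0 = {t0, t4}, add states with some successor in Z. Z1 = {t0, t2, t4, t5}; fixed.
Sat(EF send) = {t0, t2, t4, t5}

{t0, t2, t4, t5}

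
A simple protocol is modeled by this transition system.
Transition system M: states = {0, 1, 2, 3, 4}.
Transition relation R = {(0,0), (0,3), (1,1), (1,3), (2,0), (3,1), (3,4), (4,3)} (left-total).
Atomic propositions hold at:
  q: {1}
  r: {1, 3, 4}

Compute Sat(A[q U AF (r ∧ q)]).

Sat(r ∧ q) = {1}
AF (r ∧ q): least fixpoint, start Z0 = {1}, add states with every successor in Z. Already a fixed point.
Sat(AF (r ∧ q)) = {1}
A[q U AF (r ∧ q)]: least fixpoint, start Z0 = Sat(AF (r ∧ q)) = {1}, add states in Sat(q) with every successor in Z. Already a fixed point.
Sat(A[q U AF (r ∧ q)]) = {1}

{1}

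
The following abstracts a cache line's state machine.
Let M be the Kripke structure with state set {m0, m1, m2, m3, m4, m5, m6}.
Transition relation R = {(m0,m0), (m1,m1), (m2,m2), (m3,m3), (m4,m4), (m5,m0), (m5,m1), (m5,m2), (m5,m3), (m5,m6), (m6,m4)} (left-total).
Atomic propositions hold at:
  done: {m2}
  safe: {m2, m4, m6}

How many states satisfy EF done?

EF done: least fixpoint, start Z0 = {m2}, add states with some successor in Z. Z1 = {m2, m5}; fixed.
Sat(EF done) = {m2, m5}
|Sat(EF done)| = |{m2, m5}| = 2.

2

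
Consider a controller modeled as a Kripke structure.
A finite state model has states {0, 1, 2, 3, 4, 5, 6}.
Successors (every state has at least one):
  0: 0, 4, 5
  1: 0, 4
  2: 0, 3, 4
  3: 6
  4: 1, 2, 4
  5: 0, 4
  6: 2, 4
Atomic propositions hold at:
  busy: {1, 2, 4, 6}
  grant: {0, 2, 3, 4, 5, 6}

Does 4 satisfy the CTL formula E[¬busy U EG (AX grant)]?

Sat(¬busy) = {0, 3, 5}
Sat(AX grant) = {s : every successor in {0, 2, 3, 4, 5, 6}} = {0, 1, 2, 3, 5, 6}
EG (AX grant): greatest fixpoint, start Z0 = {0, 1, 2, 3, 5, 6}, keep only states in Sat with some successor in Z. Already a fixed point.
Sat(EG (AX grant)) = {0, 1, 2, 3, 5, 6}
E[¬busy U EG (AX grant)]: least fixpoint, start Z0 = Sat(EG (AX grant)) = {0, 1, 2, 3, 5, 6}, add states in Sat(¬busy) with some successor in Z. Already a fixed point.
Sat(E[¬busy U EG (AX grant)]) = {0, 1, 2, 3, 5, 6}
4 ∉ Sat(E[¬busy U EG (AX grant)]) = {0, 1, 2, 3, 5, 6}, so the formula does not hold at 4.

No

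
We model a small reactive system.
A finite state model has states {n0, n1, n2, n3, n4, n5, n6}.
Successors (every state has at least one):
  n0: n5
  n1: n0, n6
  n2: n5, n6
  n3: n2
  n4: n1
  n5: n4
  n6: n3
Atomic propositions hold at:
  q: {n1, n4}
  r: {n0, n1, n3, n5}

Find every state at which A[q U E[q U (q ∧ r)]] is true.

Sat(q ∧ r) = {n1}
E[q U (q ∧ r)]: least fixpoint, start Z0 = Sat((q ∧ r)) = {n1}, add states in Sat(q) with some successor in Z. Z1 = {n1, n4}; fixed.
Sat(E[q U (q ∧ r)]) = {n1, n4}
A[q U E[q U (q ∧ r)]]: least fixpoint, start Z0 = Sat(E[q U (q ∧ r)]) = {n1, n4}, add states in Sat(q) with every successor in Z. Already a fixed point.
Sat(A[q U E[q U (q ∧ r)]]) = {n1, n4}

{n1, n4}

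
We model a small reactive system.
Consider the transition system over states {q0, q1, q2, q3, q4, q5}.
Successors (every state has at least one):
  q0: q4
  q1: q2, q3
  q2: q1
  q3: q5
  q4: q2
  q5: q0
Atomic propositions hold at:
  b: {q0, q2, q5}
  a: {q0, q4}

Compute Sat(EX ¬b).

{q0, q1, q2}

Sat(¬b) = {q1, q3, q4}
Sat(EX ¬b) = {s : some successor in {q1, q3, q4}} = {q0, q1, q2}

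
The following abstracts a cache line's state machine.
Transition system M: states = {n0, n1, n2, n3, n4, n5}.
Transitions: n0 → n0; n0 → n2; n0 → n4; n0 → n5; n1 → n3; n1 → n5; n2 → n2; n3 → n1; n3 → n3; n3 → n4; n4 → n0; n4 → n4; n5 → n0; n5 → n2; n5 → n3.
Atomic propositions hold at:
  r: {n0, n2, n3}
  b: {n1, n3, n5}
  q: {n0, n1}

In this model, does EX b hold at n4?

No

Sat(EX b) = {s : some successor in {n1, n3, n5}} = {n0, n1, n3, n5}
n4 ∉ Sat(EX b) = {n0, n1, n3, n5}, so the formula does not hold at n4.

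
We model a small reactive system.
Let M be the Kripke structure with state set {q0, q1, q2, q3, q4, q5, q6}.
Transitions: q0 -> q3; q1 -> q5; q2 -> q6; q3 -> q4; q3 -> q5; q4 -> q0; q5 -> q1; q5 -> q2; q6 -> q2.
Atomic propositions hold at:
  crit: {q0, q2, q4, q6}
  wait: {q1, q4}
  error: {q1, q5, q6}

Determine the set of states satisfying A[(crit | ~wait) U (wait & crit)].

Sat(~wait) = {q0, q2, q3, q5, q6}
Sat(crit | ~wait) = {q0, q2, q3, q4, q5, q6}
Sat(wait & crit) = {q4}
A[(crit | ~wait) U (wait & crit)]: least fixpoint, start Z0 = Sat((wait & crit)) = {q4}, add states in Sat(crit | ~wait) with every successor in Z. Already a fixed point.
Sat(A[(crit | ~wait) U (wait & crit)]) = {q4}

{q4}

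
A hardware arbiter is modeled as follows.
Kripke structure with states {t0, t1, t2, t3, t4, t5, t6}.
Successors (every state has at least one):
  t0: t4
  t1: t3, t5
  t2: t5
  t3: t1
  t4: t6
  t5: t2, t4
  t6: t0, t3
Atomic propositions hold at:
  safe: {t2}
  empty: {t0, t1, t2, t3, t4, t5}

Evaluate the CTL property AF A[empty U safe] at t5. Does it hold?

A[empty U safe]: least fixpoint, start Z0 = Sat(safe) = {t2}, add states in Sat(empty) with every successor in Z. Already a fixed point.
Sat(A[empty U safe]) = {t2}
AF A[empty U safe]: least fixpoint, start Z0 = {t2}, add states with every successor in Z. Already a fixed point.
Sat(AF A[empty U safe]) = {t2}
t5 ∉ Sat(AF A[empty U safe]) = {t2}, so the formula does not hold at t5.

No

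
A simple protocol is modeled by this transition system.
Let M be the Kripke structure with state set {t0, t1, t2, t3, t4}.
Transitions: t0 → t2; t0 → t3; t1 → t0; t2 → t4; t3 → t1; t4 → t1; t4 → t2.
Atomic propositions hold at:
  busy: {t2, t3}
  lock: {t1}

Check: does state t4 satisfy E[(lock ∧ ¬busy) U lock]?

No

Sat(¬busy) = {t0, t1, t4}
Sat(lock ∧ ¬busy) = {t1}
E[(lock ∧ ¬busy) U lock]: least fixpoint, start Z0 = Sat(lock) = {t1}, add states in Sat(lock ∧ ¬busy) with some successor in Z. Already a fixed point.
Sat(E[(lock ∧ ¬busy) U lock]) = {t1}
t4 ∉ Sat(E[(lock ∧ ¬busy) U lock]) = {t1}, so the formula does not hold at t4.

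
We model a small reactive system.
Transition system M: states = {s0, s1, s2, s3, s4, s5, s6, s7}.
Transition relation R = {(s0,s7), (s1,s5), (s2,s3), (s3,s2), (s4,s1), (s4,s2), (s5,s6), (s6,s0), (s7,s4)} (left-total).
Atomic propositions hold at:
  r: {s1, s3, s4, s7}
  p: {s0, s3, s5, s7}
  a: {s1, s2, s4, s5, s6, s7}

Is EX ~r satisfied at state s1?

Sat(~r) = {s0, s2, s5, s6}
Sat(EX ~r) = {s : some successor in {s0, s2, s5, s6}} = {s1, s3, s4, s5, s6}
s1 ∈ Sat(EX ~r) = {s1, s3, s4, s5, s6}, so the formula holds at s1.

Yes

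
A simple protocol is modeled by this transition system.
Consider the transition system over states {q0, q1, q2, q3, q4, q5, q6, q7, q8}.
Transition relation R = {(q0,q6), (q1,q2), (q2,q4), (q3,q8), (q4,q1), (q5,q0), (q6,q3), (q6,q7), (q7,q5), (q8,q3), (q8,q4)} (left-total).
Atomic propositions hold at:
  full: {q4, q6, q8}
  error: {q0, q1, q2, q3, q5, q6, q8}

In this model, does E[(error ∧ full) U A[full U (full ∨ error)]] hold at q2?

Yes

Sat(error ∧ full) = {q6, q8}
Sat(full ∨ error) = {q0, q1, q2, q3, q4, q5, q6, q8}
A[full U (full ∨ error)]: least fixpoint, start Z0 = Sat((full ∨ error)) = {q0, q1, q2, q3, q4, q5, q6, q8}, add states in Sat(full) with every successor in Z. Already a fixed point.
Sat(A[full U (full ∨ error)]) = {q0, q1, q2, q3, q4, q5, q6, q8}
E[(error ∧ full) U A[full U (full ∨ error)]]: least fixpoint, start Z0 = Sat(A[full U (full ∨ error)]) = {q0, q1, q2, q3, q4, q5, q6, q8}, add states in Sat(error ∧ full) with some successor in Z. Already a fixed point.
Sat(E[(error ∧ full) U A[full U (full ∨ error)]]) = {q0, q1, q2, q3, q4, q5, q6, q8}
q2 ∈ Sat(E[(error ∧ full) U A[full U (full ∨ error)]]) = {q0, q1, q2, q3, q4, q5, q6, q8}, so the formula holds at q2.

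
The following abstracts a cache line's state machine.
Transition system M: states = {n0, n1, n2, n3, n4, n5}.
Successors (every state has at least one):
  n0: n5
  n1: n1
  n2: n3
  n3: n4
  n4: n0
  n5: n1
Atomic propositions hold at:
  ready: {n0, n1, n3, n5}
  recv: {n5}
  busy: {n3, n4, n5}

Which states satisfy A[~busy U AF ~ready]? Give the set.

Sat(~busy) = {n0, n1, n2}
Sat(~ready) = {n2, n4}
AF ~ready: least fixpoint, start Z0 = {n2, n4}, add states with every successor in Z. Z1 = {n2, n3, n4}; fixed.
Sat(AF ~ready) = {n2, n3, n4}
A[~busy U AF ~ready]: least fixpoint, start Z0 = Sat(AF ~ready) = {n2, n3, n4}, add states in Sat(~busy) with every successor in Z. Already a fixed point.
Sat(A[~busy U AF ~ready]) = {n2, n3, n4}

{n2, n3, n4}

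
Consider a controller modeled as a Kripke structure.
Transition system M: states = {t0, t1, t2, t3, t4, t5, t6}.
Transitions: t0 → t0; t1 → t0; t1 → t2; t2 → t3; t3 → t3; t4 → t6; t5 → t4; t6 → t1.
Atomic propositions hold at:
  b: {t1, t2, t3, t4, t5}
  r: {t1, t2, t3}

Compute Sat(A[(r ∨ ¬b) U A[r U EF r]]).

Sat(¬b) = {t0, t6}
Sat(r ∨ ¬b) = {t0, t1, t2, t3, t6}
EF r: least fixpoint, start Z0 = {t1, t2, t3}, add states with some successor in Z. Z1 = {t1, t2, t3, t6}; Z2 = {t1, t2, t3, t4, t6}; Z3 = {t1, t2, t3, t4, t5, t6}; fixed.
Sat(EF r) = {t1, t2, t3, t4, t5, t6}
A[r U EF r]: least fixpoint, start Z0 = Sat(EF r) = {t1, t2, t3, t4, t5, t6}, add states in Sat(r) with every successor in Z. Already a fixed point.
Sat(A[r U EF r]) = {t1, t2, t3, t4, t5, t6}
A[(r ∨ ¬b) U A[r U EF r]]: least fixpoint, start Z0 = Sat(A[r U EF r]) = {t1, t2, t3, t4, t5, t6}, add states in Sat(r ∨ ¬b) with every successor in Z. Already a fixed point.
Sat(A[(r ∨ ¬b) U A[r U EF r]]) = {t1, t2, t3, t4, t5, t6}

{t1, t2, t3, t4, t5, t6}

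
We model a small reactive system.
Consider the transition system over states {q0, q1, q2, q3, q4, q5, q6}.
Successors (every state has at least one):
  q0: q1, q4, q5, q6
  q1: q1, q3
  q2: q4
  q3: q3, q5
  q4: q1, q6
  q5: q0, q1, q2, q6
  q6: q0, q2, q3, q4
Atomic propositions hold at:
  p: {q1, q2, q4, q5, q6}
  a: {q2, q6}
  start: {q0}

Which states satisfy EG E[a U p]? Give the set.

{q1, q2, q4, q5, q6}

E[a U p]: least fixpoint, start Z0 = Sat(p) = {q1, q2, q4, q5, q6}, add states in Sat(a) with some successor in Z. Already a fixed point.
Sat(E[a U p]) = {q1, q2, q4, q5, q6}
EG E[a U p]: greatest fixpoint, start Z0 = {q1, q2, q4, q5, q6}, keep only states in Sat with some successor in Z. Already a fixed point.
Sat(EG E[a U p]) = {q1, q2, q4, q5, q6}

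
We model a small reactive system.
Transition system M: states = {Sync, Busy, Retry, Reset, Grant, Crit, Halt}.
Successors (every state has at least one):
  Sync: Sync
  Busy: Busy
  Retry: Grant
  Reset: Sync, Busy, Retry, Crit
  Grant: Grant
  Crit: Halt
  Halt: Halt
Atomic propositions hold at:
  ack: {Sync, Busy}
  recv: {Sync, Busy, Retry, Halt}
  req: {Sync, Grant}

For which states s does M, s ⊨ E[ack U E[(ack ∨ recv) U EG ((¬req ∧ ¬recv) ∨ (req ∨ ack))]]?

Sat(ack ∨ recv) = {Sync, Busy, Retry, Halt}
Sat(¬req) = {Busy, Retry, Reset, Crit, Halt}
Sat(¬recv) = {Reset, Grant, Crit}
Sat(¬req ∧ ¬recv) = {Reset, Crit}
Sat(req ∨ ack) = {Sync, Busy, Grant}
Sat((¬req ∧ ¬recv) ∨ (req ∨ ack)) = {Sync, Busy, Reset, Grant, Crit}
EG ((¬req ∧ ¬recv) ∨ (req ∨ ack)): greatest fixpoint, start Z0 = {Sync, Busy, Reset, Grant, Crit}, keep only states in Sat with some successor in Z. Z1 = {Sync, Busy, Reset, Grant}; fixed.
Sat(EG ((¬req ∧ ¬recv) ∨ (req ∨ ack))) = {Sync, Busy, Reset, Grant}
E[(ack ∨ recv) U EG ((¬req ∧ ¬recv) ∨ (req ∨ ack))]: least fixpoint, start Z0 = Sat(EG ((¬req ∧ ¬recv) ∨ (req ∨ ack))) = {Sync, Busy, Reset, Grant}, add states in Sat(ack ∨ recv) with some successor in Z. Z1 = {Sync, Busy, Retry, Reset, Grant}; fixed.
Sat(E[(ack ∨ recv) U EG ((¬req ∧ ¬recv) ∨ (req ∨ ack))]) = {Sync, Busy, Retry, Reset, Grant}
E[ack U E[(ack ∨ recv) U EG ((¬req ∧ ¬recv) ∨ (req ∨ ack))]]: least fixpoint, start Z0 = Sat(E[(ack ∨ recv) U EG ((¬req ∧ ¬recv) ∨ (req ∨ ack))]) = {Sync, Busy, Retry, Reset, Grant}, add states in Sat(ack) with some successor in Z. Already a fixed point.
Sat(E[ack U E[(ack ∨ recv) U EG ((¬req ∧ ¬recv) ∨ (req ∨ ack))]]) = {Sync, Busy, Retry, Reset, Grant}

{Sync, Busy, Retry, Reset, Grant}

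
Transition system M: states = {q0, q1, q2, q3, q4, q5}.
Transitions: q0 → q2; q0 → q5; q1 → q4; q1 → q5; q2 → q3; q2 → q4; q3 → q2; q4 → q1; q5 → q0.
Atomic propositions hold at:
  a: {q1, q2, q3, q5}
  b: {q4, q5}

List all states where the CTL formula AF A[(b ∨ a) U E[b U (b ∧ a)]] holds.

{q5}

Sat(b ∨ a) = {q1, q2, q3, q4, q5}
Sat(b ∧ a) = {q5}
E[b U (b ∧ a)]: least fixpoint, start Z0 = Sat((b ∧ a)) = {q5}, add states in Sat(b) with some successor in Z. Already a fixed point.
Sat(E[b U (b ∧ a)]) = {q5}
A[(b ∨ a) U E[b U (b ∧ a)]]: least fixpoint, start Z0 = Sat(E[b U (b ∧ a)]) = {q5}, add states in Sat(b ∨ a) with every successor in Z. Already a fixed point.
Sat(A[(b ∨ a) U E[b U (b ∧ a)]]) = {q5}
AF A[(b ∨ a) U E[b U (b ∧ a)]]: least fixpoint, start Z0 = {q5}, add states with every successor in Z. Already a fixed point.
Sat(AF A[(b ∨ a) U E[b U (b ∧ a)]]) = {q5}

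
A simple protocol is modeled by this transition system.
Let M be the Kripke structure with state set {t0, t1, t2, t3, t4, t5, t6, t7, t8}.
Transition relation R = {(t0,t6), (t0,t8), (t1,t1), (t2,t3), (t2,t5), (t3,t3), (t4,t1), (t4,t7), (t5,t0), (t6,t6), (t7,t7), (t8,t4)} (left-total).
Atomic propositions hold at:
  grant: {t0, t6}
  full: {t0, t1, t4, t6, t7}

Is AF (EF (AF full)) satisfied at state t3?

AF full: least fixpoint, start Z0 = {t0, t1, t4, t6, t7}, add states with every successor in Z. Z1 = {t0, t1, t4, t5, t6, t7, t8}; fixed.
Sat(AF full) = {t0, t1, t4, t5, t6, t7, t8}
EF (AF full): least fixpoint, start Z0 = {t0, t1, t4, t5, t6, t7, t8}, add states with some successor in Z. Z1 = {t0, t1, t2, t4, t5, t6, t7, t8}; fixed.
Sat(EF (AF full)) = {t0, t1, t2, t4, t5, t6, t7, t8}
AF (EF (AF full)): least fixpoint, start Z0 = {t0, t1, t2, t4, t5, t6, t7, t8}, add states with every successor in Z. Already a fixed point.
Sat(AF (EF (AF full))) = {t0, t1, t2, t4, t5, t6, t7, t8}
t3 ∉ Sat(AF (EF (AF full))) = {t0, t1, t2, t4, t5, t6, t7, t8}, so the formula does not hold at t3.

No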